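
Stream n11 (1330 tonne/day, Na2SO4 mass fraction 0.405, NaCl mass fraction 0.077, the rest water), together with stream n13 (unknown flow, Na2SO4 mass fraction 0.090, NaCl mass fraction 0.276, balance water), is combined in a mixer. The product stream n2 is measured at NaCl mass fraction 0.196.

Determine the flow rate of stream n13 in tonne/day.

1978 tonne/day

Let n13 be the unknown flow. Total out = 1330 + n13.
NaCl balance: 102.41 + 0.276·n13 = 0.196·(1330 + n13)
(0.276 − 0.196)·n13 = 0.196×1330 − 102.41 = 158.27
n13 = 158.27 / 0.080 = 1978.4 tonne/day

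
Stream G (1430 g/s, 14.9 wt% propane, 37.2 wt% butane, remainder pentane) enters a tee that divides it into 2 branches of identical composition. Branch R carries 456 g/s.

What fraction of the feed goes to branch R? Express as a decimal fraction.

Fraction to R = 456/1430 = 0.3189.

0.319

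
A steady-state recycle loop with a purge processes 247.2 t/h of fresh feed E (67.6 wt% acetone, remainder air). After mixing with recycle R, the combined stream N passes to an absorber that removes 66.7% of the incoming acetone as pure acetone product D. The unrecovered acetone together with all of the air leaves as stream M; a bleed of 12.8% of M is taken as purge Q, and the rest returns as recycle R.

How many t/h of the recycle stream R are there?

air enters only via E and leaves only via the purge: 247.2×0.324 = 0.128×(air in M), and the absorber passes all air, so air in N = air in M = 625.72 t/h.
acetone in N: m_A = 247.2×0.676 + (1−0.128)·(1−0.667)·m_A, so m_A = 167.11/0.7096 = 235.49 t/h.
M = (1−0.667)×235.49 + 625.72 = 704.14 t/h.
Recycle R = (1−0.128)×704.14 = 614.01 t/h.

614 t/h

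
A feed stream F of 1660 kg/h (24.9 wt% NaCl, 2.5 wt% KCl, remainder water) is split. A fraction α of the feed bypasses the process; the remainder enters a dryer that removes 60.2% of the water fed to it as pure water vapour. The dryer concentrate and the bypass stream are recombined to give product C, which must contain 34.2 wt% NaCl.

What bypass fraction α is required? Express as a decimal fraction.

All 1660×0.249 = 413.34 kg/h of NaCl reaches C, so C = 413.34/0.342 = 1208.6 kg/h and vapour = 451.4 kg/h.
The evaporator receives (1−α)·1660 of feed at 0.726 water and removes 0.602 of that water:
0.602×0.726×(1−α)×1660 = 451.4
(1−α) = 451.4/725.51 = 0.6222;  α = 0.3778.

0.378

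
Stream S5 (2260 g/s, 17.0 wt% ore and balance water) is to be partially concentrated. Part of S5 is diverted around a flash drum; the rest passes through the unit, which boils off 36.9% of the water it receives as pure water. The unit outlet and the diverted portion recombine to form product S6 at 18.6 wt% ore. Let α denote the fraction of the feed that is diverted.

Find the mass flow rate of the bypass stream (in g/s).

All 2260×0.170 = 384.2 g/s of ore reaches S6, so S6 = 384.2/0.186 = 2065.6 g/s and vapour = 194.41 g/s.
The evaporator receives (1−α)·2260 of feed at 0.830 water and removes 0.369 of that water:
0.369×0.830×(1−α)×2260 = 194.41
(1−α) = 194.41/692.17 = 0.2809;  α = 0.7191.
Bypass flow = 0.7191×2260 = 1625.2 g/s.

1625 g/s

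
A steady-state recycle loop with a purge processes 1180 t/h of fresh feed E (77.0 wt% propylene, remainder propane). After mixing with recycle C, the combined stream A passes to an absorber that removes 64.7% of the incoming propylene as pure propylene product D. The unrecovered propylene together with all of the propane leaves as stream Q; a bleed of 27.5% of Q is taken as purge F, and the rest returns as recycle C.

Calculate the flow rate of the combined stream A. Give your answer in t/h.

2208 t/h

propane enters only via E and leaves only via the purge: 1180×0.230 = 0.275×(propane in Q), and the absorber passes all propane, so propane in A = propane in Q = 986.91 t/h.
propylene in A: m_A = 1180×0.770 + (1−0.275)·(1−0.647)·m_A, so m_A = 908.6/0.7441 = 1221.1 t/h.
A = 1221.1 + 986.91 = 2208 t/h.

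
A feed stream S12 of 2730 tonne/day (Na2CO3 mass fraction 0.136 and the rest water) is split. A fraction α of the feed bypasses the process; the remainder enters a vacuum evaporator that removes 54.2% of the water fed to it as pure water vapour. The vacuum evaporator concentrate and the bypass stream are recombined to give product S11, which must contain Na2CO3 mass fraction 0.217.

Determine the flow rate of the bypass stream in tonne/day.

All 2730×0.136 = 371.28 tonne/day of Na2CO3 reaches S11, so S11 = 371.28/0.217 = 1711 tonne/day and vapour = 1019 tonne/day.
The evaporator receives (1−α)·2730 of feed at 0.864 water and removes 0.542 of that water:
0.542×0.864×(1−α)×2730 = 1019
(1−α) = 1019/1278.4 = 0.7971;  α = 0.2029.
Bypass flow = 0.2029×2730 = 553.92 tonne/day.

553.9 tonne/day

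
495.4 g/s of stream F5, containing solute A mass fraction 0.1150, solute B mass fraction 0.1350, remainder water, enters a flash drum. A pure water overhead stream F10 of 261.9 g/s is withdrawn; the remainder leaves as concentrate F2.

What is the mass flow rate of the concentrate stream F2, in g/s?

Concentrate = 495.4 − 261.9 = 233.5 g/s.

233.5 g/s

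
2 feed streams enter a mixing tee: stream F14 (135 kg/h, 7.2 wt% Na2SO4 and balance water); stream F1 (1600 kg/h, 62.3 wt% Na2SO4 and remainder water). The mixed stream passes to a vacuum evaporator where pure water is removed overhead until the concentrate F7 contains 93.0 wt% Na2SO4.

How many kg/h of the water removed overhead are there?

652.7 kg/h

Na2SO4 entering = 135×0.072 + 1600×0.623 = 1006.5 kg/h.
All Na2SO4 reports to F7, so F7 = 1006.5/0.930 = 1082.3 kg/h.
Total feed = 1735 kg/h; overhead = 1735 − 1082.3 = 652.72 kg/h.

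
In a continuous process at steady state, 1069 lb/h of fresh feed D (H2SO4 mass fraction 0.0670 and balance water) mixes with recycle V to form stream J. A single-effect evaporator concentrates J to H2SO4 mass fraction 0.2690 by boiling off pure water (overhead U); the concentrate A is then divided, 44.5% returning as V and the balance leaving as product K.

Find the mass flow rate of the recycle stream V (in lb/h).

Overall H2SO4 balance (none leaves overhead): H2SO4 in fresh feed = H2SO4 in product, i.e. 1069×0.067 = (1−0.445)·A·0.269.
A = 71.623/(0.269×0.555) = 479.74 lb/h.
Recycle V = 0.445×479.74 = 213.48 lb/h.

213.5 lb/h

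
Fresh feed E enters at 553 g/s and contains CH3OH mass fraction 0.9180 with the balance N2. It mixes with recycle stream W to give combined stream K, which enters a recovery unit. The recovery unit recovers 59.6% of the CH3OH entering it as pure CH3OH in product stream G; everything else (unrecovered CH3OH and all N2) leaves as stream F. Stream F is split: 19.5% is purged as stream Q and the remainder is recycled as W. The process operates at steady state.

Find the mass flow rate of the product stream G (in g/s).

CH3OH in K: m_A = 553×0.918 + (1−0.195)·(1−0.596)·m_A, so m_A = 507.65/0.6748 = 752.33 g/s.
Product G = 0.596×752.33 = 448.39 g/s.

448.4 g/s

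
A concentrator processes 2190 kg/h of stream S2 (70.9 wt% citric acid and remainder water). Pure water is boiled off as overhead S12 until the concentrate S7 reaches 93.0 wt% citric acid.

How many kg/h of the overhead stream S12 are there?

520.4 kg/h

citric acid is conserved: 2190×0.709 = 1552.7 kg/h all reports to the concentrate.
Concentrate = 1552.7/(target fraction) = 1669.6 kg/h.
Overhead = 2190 − 1669.6 = 520.42 kg/h.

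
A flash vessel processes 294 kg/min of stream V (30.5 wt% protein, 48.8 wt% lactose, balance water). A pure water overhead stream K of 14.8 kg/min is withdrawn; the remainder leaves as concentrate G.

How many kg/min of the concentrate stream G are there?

279.2 kg/min

Concentrate = 294 − 14.8 = 279.2 kg/min.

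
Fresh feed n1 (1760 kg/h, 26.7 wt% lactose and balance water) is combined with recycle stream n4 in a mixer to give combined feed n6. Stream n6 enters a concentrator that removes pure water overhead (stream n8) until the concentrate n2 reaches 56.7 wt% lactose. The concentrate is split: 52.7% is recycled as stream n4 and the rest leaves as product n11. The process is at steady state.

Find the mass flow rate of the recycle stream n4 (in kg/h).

Overall lactose balance (none leaves overhead): lactose in fresh feed = lactose in product, i.e. 1760×0.267 = (1−0.527)·n2·0.567.
n2 = 469.92/(0.567×0.473) = 1752.2 kg/h.
Recycle n4 = 0.527×1752.2 = 923.4 kg/h.

923.4 kg/h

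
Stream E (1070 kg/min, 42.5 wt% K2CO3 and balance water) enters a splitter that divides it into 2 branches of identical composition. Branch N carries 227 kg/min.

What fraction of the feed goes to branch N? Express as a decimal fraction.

Fraction to N = 227/1070 = 0.2121.

0.212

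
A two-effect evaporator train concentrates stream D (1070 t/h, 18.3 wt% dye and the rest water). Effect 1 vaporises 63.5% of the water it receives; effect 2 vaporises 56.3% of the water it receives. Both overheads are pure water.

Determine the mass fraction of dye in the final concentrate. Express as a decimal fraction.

0.584

water in feed = 1070×0.817 = 874.19 t/h.
After stage 1: water left = (1−0.635)×874.19 = 319.08; stream total = 514.89 t/h.
After stage 2: water left = (1−0.563)×319.08 = 139.44; final concentrate = 335.25 t/h.
dye fraction = 195.81/335.25 = 0.584.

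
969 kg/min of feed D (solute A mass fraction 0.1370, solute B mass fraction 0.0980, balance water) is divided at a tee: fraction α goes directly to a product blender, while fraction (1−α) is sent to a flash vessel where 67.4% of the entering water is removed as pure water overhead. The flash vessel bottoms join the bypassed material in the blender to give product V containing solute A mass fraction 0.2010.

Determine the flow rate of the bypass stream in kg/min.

All 969×0.137 = 132.75 kg/min of solute A reaches V, so V = 132.75/0.201 = 660.46 kg/min and vapour = 308.54 kg/min.
The evaporator receives (1−α)·969 of feed at 0.765 water and removes 0.674 of that water:
0.674×0.765×(1−α)×969 = 308.54
(1−α) = 308.54/499.63 = 0.6175;  α = 0.3825.
Bypass flow = 0.3825×969 = 370.61 kg/min.

370.6 kg/min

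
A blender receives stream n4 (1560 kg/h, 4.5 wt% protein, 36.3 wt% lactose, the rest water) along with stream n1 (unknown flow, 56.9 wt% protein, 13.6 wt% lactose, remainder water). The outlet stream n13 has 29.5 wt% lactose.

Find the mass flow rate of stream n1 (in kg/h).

667.2 kg/h

Let n1 be the unknown flow. Total out = 1560 + n1.
lactose balance: 566.28 + 0.136·n1 = 0.295·(1560 + n1)
(0.136 − 0.295)·n1 = 0.295×1560 − 566.28 = -106.08
n1 = -106.08 / -0.159 = 667.17 kg/h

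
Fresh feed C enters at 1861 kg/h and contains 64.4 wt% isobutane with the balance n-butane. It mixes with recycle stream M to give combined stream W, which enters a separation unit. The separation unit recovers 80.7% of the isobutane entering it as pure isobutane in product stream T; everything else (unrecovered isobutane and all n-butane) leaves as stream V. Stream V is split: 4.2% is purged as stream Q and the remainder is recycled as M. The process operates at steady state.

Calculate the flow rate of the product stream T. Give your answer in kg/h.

1187 kg/h

isobutane in W: m_A = 1861×0.644 + (1−0.042)·(1−0.807)·m_A, so m_A = 1198.5/0.8151 = 1470.3 kg/h.
Product T = 0.807×1470.3 = 1186.6 kg/h.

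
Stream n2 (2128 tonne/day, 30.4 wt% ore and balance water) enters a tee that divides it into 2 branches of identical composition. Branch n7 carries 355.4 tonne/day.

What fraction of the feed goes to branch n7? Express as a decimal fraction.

Fraction to n7 = 355.4/2128 = 0.1670.

0.167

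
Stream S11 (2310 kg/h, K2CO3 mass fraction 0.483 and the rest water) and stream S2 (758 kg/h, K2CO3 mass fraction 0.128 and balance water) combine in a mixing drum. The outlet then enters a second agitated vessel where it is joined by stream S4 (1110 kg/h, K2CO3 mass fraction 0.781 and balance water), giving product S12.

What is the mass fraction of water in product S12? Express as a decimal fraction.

Overall, product flow = 4178 kg/h.
water in = 2310×0.517 + 758×0.872 + 1110×0.219 = 2098.3 kg/h.
water fraction in S12 = 0.502.

0.502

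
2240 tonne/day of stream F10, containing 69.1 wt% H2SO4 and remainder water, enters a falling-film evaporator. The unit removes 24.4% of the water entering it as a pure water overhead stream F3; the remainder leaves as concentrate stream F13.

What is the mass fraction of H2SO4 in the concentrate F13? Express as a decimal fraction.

H2SO4 is not removed: 2240×0.691 = 1547.8 tonne/day of H2SO4 enters F13.
water entering = 2240×0.309 = 692.16 tonne/day; overhead removed = 0.244×692.16 = 168.89 tonne/day.
Concentrate = 2240 − 168.89 = 2071.1 tonne/day.
Mass fraction = 1547.8/2071.1 = 0.747.

0.747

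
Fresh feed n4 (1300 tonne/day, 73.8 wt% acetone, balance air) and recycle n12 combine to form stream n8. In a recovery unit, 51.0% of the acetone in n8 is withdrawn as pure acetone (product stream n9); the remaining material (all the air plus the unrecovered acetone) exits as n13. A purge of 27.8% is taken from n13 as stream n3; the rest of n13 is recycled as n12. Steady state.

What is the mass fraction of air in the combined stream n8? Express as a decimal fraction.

0.4521

air enters only via n4 and leaves only via the purge: 1300×0.262 = 0.278×(air in n13), and the recovery unit passes all air, so air in n8 = air in n13 = 1225.2 tonne/day.
acetone in n8: m_A = 1300×0.738 + (1−0.278)·(1−0.510)·m_A, so m_A = 959.4/0.6462 = 1484.6 tonne/day.
n8 = 1484.6 + 1225.2 = 2709.8 tonne/day.
air fraction in n8 = 1225.2/2709.8 = 0.4521.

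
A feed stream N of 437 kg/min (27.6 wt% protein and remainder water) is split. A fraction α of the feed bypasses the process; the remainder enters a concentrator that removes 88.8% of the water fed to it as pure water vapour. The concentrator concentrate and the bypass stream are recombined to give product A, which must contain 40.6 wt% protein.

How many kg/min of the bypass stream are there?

219.4 kg/min

All 437×0.276 = 120.61 kg/min of protein reaches A, so A = 120.61/0.406 = 297.07 kg/min and vapour = 139.93 kg/min.
The evaporator receives (1−α)·437 of feed at 0.724 water and removes 0.888 of that water:
0.888×0.724×(1−α)×437 = 139.93
(1−α) = 139.93/280.95 = 0.4980;  α = 0.5020.
Bypass flow = 0.5020×437 = 219.36 kg/min.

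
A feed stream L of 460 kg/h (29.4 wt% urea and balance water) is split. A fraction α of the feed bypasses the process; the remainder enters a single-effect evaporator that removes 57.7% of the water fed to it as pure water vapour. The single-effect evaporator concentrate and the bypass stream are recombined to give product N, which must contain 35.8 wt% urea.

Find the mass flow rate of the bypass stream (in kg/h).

258.1 kg/h

All 460×0.294 = 135.24 kg/h of urea reaches N, so N = 135.24/0.358 = 377.77 kg/h and vapour = 82.235 kg/h.
The evaporator receives (1−α)·460 of feed at 0.706 water and removes 0.577 of that water:
0.577×0.706×(1−α)×460 = 82.235
(1−α) = 82.235/187.39 = 0.4389;  α = 0.5611.
Bypass flow = 0.5611×460 = 258.13 kg/h.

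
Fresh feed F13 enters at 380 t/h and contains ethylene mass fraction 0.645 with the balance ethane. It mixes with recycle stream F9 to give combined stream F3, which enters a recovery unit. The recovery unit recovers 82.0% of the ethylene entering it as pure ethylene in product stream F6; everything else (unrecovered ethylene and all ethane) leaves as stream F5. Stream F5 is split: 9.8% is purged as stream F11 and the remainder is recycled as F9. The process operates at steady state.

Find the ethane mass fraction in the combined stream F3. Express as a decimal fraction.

0.825

ethane enters only via F13 and leaves only via the purge: 380×0.355 = 0.098×(ethane in F5), and the recovery unit passes all ethane, so ethane in F3 = ethane in F5 = 1376.5 t/h.
ethylene in F3: m_A = 380×0.645 + (1−0.098)·(1−0.820)·m_A, so m_A = 245.1/0.8376 = 292.61 t/h.
F3 = 292.61 + 1376.5 = 1669.1 t/h.
ethane fraction in F3 = 1376.5/1669.1 = 0.825.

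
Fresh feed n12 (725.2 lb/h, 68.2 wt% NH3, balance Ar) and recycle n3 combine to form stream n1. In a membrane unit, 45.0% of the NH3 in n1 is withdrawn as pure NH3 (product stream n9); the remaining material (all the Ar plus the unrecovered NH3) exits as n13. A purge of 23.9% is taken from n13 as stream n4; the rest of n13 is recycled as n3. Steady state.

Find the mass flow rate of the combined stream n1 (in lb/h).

1816 lb/h

Ar enters only via n12 and leaves only via the purge: 725.2×0.318 = 0.239×(Ar in n13), and the membrane unit passes all Ar, so Ar in n1 = Ar in n13 = 964.91 lb/h.
NH3 in n1: m_A = 725.2×0.682 + (1−0.239)·(1−0.450)·m_A, so m_A = 494.59/0.5815 = 850.61 lb/h.
n1 = 850.61 + 964.91 = 1815.5 lb/h.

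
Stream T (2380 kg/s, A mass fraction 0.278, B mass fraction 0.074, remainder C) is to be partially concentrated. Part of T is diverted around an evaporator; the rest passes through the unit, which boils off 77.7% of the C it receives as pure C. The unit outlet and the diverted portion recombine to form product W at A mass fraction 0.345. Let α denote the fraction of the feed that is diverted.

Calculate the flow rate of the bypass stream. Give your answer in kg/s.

All 2380×0.278 = 661.64 kg/s of A reaches W, so W = 661.64/0.345 = 1917.8 kg/s and vapour = 462.2 kg/s.
The evaporator receives (1−α)·2380 of feed at 0.648 C and removes 0.777 of that C:
0.777×0.648×(1−α)×2380 = 462.2
(1−α) = 462.2/1198.3 = 0.3857;  α = 0.6143.
Bypass flow = 0.6143×2380 = 1462 kg/s.

1462 kg/s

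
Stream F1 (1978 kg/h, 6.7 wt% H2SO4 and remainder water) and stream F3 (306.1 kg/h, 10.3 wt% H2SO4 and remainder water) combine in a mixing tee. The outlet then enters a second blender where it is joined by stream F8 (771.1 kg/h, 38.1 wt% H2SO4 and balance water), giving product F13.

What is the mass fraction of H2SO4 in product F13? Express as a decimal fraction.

0.1499

Overall, product flow = 3055.2 kg/h.
H2SO4 in = 1978×0.067 + 306.1×0.103 + 771.1×0.381 = 457.84 kg/h.
H2SO4 fraction in F13 = 0.1499.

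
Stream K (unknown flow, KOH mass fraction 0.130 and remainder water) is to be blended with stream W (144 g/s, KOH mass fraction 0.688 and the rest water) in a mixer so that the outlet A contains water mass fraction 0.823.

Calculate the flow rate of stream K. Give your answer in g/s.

1566 g/s

Let K be the unknown flow. Total out = 144 + K.
water balance: 44.928 + 0.870·K = 0.823·(144 + K)
(0.870 − 0.823)·K = 0.823×144 − 44.928 = 73.584
K = 73.584 / 0.047 = 1565.6 g/s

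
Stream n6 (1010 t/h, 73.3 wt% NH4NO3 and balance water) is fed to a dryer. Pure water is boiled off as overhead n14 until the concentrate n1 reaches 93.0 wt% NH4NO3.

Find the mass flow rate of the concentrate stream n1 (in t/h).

796.1 t/h

NH4NO3 is conserved: 1010×0.733 = 740.33 t/h all reports to the concentrate.
Concentrate = 740.33/(target fraction) = 796.05 t/h.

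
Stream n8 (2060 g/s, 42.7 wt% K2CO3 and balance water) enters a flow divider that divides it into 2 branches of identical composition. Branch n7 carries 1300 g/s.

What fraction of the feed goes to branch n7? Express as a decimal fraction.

Fraction to n7 = 1300/2060 = 0.6311.

0.631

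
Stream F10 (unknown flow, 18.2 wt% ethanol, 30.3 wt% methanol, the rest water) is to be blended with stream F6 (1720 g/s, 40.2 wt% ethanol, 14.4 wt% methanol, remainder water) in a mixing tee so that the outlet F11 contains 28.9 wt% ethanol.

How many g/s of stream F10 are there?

Let F10 be the unknown flow. Total out = 1720 + F10.
ethanol balance: 691.44 + 0.182·F10 = 0.289·(1720 + F10)
(0.182 − 0.289)·F10 = 0.289×1720 − 691.44 = -194.36
F10 = -194.36 / -0.107 = 1816.4 g/s

1816 g/s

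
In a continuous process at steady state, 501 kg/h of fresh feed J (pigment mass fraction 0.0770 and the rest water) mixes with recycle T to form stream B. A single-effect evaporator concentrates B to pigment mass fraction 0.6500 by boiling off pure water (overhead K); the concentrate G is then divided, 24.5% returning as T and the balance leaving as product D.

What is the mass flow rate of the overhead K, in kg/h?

Overall pigment balance (none leaves overhead): pigment in fresh feed = pigment in product, i.e. 501×0.077 = (1−0.245)·G·0.650.
G = 38.577/(0.650×0.755) = 78.608 kg/h.
Recycle T = 0.245×78.608 = 19.259 kg/h.
Combined feed B = 501 + 19.259 = 520.26 kg/h.
Overhead K = B − G = 520.26 − 78.608 = 441.65 kg/h.

441.7 kg/h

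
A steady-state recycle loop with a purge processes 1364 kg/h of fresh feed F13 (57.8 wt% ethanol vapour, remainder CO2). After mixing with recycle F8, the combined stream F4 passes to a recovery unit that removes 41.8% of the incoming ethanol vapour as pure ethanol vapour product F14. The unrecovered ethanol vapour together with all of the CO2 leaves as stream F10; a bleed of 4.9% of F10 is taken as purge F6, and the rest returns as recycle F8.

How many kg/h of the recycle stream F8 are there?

12150 kg/h

CO2 enters only via F13 and leaves only via the purge: 1364×0.422 = 0.049×(CO2 in F10), and the recovery unit passes all CO2, so CO2 in F4 = CO2 in F10 = 11747 kg/h.
ethanol vapour in F4: m_A = 1364×0.578 + (1−0.049)·(1−0.418)·m_A, so m_A = 788.39/0.4465 = 1765.6 kg/h.
F10 = (1−0.418)×1765.6 + 11747 = 12775 kg/h.
Recycle F8 = (1−0.049)×12775 = 12149 kg/h.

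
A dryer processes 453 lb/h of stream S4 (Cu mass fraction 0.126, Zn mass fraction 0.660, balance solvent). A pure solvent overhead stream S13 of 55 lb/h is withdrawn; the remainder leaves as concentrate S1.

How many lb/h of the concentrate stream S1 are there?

398 lb/h

Concentrate = 453 − 55 = 398 lb/h.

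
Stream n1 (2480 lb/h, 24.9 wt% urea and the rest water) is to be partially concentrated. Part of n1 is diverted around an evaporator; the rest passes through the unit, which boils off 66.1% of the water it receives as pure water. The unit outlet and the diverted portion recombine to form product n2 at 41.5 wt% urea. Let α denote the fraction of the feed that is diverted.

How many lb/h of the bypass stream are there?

All 2480×0.249 = 617.52 lb/h of urea reaches n2, so n2 = 617.52/0.415 = 1488 lb/h and vapour = 992 lb/h.
The evaporator receives (1−α)·2480 of feed at 0.751 water and removes 0.661 of that water:
0.661×0.751×(1−α)×2480 = 992
(1−α) = 992/1231.1 = 0.8058;  α = 0.1942.
Bypass flow = 0.1942×2480 = 481.66 lb/h.

481.7 lb/h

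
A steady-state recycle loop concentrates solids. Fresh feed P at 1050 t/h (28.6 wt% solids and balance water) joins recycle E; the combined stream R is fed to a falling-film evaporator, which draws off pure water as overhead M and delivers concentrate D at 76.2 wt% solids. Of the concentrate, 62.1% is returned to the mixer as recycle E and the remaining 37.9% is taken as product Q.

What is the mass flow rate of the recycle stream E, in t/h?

645.7 t/h

Overall solids balance (none leaves overhead): solids in fresh feed = solids in product, i.e. 1050×0.286 = (1−0.621)·D·0.762.
D = 300.3/(0.762×0.379) = 1039.8 t/h.
Recycle E = 0.621×1039.8 = 645.73 t/h.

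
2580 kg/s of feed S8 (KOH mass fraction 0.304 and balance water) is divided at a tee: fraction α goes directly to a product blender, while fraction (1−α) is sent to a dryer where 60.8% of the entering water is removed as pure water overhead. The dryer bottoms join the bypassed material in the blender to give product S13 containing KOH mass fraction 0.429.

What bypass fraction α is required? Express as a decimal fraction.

All 2580×0.304 = 784.32 kg/s of KOH reaches S13, so S13 = 784.32/0.429 = 1828.3 kg/s and vapour = 751.75 kg/s.
The evaporator receives (1−α)·2580 of feed at 0.696 water and removes 0.608 of that water:
0.608×0.696×(1−α)×2580 = 751.75
(1−α) = 751.75/1091.8 = 0.6886;  α = 0.3114.

0.311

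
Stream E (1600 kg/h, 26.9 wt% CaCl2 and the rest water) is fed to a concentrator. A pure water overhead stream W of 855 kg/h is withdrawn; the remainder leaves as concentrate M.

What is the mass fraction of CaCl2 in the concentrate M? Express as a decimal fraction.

0.578

CaCl2 is not removed: 1600×0.269 = 430.4 kg/h of CaCl2 enters M.
Concentrate = 1600 − 855 = 745 kg/h.
Mass fraction = 430.4/745 = 0.578.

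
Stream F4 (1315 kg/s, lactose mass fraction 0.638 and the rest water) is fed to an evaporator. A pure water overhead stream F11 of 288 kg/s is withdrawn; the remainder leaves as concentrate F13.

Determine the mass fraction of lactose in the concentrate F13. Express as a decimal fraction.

lactose is not removed: 1315×0.638 = 838.97 kg/s of lactose enters F13.
Concentrate = 1315 − 288 = 1027 kg/s.
Mass fraction = 838.97/1027 = 0.817.

0.817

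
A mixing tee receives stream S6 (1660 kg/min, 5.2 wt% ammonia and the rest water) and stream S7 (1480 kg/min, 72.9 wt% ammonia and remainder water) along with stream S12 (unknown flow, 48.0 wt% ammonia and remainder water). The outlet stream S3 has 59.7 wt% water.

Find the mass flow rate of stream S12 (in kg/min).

Let S12 be the unknown flow. Total out = 3140 + S12.
water balance: 1974.8 + 0.520·S12 = 0.597·(3140 + S12)
(0.520 − 0.597)·S12 = 0.597×3140 − 1974.8 = -100.18
S12 = -100.18 / -0.077 = 1301 kg/min

1301 kg/min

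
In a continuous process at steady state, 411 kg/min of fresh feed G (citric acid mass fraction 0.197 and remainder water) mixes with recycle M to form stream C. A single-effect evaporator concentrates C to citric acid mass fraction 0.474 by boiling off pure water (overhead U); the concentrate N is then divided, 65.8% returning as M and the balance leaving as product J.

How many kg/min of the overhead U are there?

240.2 kg/min

Overall citric acid balance (none leaves overhead): citric acid in fresh feed = citric acid in product, i.e. 411×0.197 = (1−0.658)·N·0.474.
N = 80.967/(0.474×0.342) = 499.46 kg/min.
Recycle M = 0.658×499.46 = 328.65 kg/min.
Combined feed C = 411 + 328.65 = 739.65 kg/min.
Overhead U = C − N = 739.65 − 499.46 = 240.18 kg/min.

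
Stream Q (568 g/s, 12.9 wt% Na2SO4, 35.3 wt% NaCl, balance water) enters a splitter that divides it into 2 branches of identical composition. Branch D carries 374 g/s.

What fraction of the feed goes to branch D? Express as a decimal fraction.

Fraction to D = 374/568 = 0.6585.

0.658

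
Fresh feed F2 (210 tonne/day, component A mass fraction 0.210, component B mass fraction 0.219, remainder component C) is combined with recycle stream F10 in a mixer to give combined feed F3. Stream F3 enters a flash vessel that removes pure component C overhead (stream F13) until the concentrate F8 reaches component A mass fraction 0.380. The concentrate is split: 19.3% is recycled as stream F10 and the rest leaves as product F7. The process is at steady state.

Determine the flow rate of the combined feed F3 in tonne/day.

Overall component A balance (none leaves overhead): component A in fresh feed = component A in product, i.e. 210×0.210 = (1−0.193)·F8·0.380.
F8 = 44.1/(0.380×0.807) = 143.81 tonne/day.
Recycle F10 = 0.193×143.81 = 27.755 tonne/day.
Combined feed F3 = 210 + 27.755 = 237.75 tonne/day.

237.8 tonne/day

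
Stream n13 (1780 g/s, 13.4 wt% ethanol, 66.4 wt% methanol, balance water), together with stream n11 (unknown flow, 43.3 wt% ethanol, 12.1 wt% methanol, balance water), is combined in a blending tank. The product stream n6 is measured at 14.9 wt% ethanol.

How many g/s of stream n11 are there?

Let n11 be the unknown flow. Total out = 1780 + n11.
ethanol balance: 238.52 + 0.433·n11 = 0.149·(1780 + n11)
(0.433 − 0.149)·n11 = 0.149×1780 − 238.52 = 26.7
n11 = 26.7 / 0.284 = 94.014 g/s

94.01 g/s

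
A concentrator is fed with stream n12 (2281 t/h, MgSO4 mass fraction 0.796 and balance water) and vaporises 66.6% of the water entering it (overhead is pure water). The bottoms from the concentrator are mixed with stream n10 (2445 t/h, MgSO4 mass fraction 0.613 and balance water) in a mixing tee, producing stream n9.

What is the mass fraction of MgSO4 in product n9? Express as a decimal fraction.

0.751

Vapour removed = 0.666×0.204×2281 = 309.91 t/h; concentrate = 1971.1 t/h.
MgSO4 reaching the mixer = 1815.7 (from concentrate) + 2445×0.613 = 3314.5 t/h.
Product flow = 1971.1 + 2445 = 4416.1 t/h; MgSO4 fraction = 0.751.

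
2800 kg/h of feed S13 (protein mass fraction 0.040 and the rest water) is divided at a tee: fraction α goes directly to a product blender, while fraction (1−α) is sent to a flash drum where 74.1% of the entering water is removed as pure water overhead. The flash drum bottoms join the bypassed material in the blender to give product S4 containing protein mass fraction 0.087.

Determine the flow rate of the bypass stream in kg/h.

673.6 kg/h

All 2800×0.040 = 112 kg/h of protein reaches S4, so S4 = 112/0.087 = 1287.4 kg/h and vapour = 1512.6 kg/h.
The evaporator receives (1−α)·2800 of feed at 0.960 water and removes 0.741 of that water:
0.741×0.960×(1−α)×2800 = 1512.6
(1−α) = 1512.6/1991.8 = 0.7594;  α = 0.2406.
Bypass flow = 0.2406×2800 = 673.59 kg/h.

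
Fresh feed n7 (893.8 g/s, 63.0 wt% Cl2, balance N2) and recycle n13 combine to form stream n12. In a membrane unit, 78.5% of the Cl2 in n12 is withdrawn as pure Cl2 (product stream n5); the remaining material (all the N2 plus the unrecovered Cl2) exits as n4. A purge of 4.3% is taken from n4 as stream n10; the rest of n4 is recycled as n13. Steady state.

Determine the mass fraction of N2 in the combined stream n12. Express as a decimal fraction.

0.9156

N2 enters only via n7 and leaves only via the purge: 893.8×0.370 = 0.043×(N2 in n4), and the membrane unit passes all N2, so N2 in n12 = N2 in n4 = 7690.8 g/s.
Cl2 in n12: m_A = 893.8×0.630 + (1−0.043)·(1−0.785)·m_A, so m_A = 563.09/0.7942 = 708.97 g/s.
n12 = 708.97 + 7690.8 = 8399.8 g/s.
N2 fraction in n12 = 7690.8/8399.8 = 0.9156.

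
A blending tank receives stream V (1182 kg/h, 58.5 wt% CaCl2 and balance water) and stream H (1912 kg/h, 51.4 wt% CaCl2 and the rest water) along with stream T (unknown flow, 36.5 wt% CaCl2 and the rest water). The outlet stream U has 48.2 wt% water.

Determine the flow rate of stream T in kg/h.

Let T be the unknown flow. Total out = 3094 + T.
water balance: 1419.8 + 0.635·T = 0.482·(3094 + T)
(0.635 − 0.482)·T = 0.482×3094 − 1419.8 = 71.546
T = 71.546 / 0.153 = 467.62 kg/h

467.6 kg/h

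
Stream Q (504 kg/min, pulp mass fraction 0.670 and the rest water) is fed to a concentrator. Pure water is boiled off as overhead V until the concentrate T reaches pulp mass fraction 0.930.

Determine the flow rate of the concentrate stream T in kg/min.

363.1 kg/min

pulp is conserved: 504×0.670 = 337.68 kg/min all reports to the concentrate.
Concentrate = 337.68/(target fraction) = 363.1 kg/min.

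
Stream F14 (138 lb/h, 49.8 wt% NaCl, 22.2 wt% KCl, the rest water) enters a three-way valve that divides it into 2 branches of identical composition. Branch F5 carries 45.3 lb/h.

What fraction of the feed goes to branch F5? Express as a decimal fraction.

Fraction to F5 = 45.3/138 = 0.3283.

0.328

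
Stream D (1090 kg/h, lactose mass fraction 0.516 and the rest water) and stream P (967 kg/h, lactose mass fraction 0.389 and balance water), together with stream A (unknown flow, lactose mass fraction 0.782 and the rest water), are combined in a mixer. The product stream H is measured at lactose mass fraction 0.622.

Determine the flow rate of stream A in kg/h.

2130 kg/h

Let A be the unknown flow. Total out = 2057 + A.
lactose balance: 938.6 + 0.782·A = 0.622·(2057 + A)
(0.782 − 0.622)·A = 0.622×2057 − 938.6 = 340.85
A = 340.85 / 0.160 = 2130.3 kg/h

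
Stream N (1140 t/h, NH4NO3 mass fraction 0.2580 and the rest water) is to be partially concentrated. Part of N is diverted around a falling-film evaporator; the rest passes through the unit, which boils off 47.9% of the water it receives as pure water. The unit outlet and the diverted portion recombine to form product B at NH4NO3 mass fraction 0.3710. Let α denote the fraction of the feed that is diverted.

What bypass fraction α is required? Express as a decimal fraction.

All 1140×0.258 = 294.12 t/h of NH4NO3 reaches B, so B = 294.12/0.371 = 792.78 t/h and vapour = 347.22 t/h.
The evaporator receives (1−α)·1140 of feed at 0.742 water and removes 0.479 of that water:
0.479×0.742×(1−α)×1140 = 347.22
(1−α) = 347.22/405.18 = 0.8570;  α = 0.1430.

0.143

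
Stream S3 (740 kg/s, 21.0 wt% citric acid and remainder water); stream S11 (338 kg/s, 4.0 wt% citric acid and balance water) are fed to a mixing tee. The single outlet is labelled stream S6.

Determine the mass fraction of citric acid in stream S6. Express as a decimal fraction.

Total flow out = 740 + 338 = 1078 kg/s.
citric acid in = 740×0.210 + 338×0.040 = 168.92 kg/s.
citric acid mass fraction in S6 = 168.92/1078 = 0.157.

0.157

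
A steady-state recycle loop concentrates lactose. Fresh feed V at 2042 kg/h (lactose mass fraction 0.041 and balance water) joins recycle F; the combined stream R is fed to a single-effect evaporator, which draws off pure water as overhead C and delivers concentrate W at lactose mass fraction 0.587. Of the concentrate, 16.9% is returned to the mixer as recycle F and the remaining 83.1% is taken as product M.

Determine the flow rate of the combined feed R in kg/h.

Overall lactose balance (none leaves overhead): lactose in fresh feed = lactose in product, i.e. 2042×0.041 = (1−0.169)·W·0.587.
W = 83.722/(0.587×0.831) = 171.63 kg/h.
Recycle F = 0.169×171.63 = 29.006 kg/h.
Combined feed R = 2042 + 29.006 = 2071 kg/h.

2071 kg/h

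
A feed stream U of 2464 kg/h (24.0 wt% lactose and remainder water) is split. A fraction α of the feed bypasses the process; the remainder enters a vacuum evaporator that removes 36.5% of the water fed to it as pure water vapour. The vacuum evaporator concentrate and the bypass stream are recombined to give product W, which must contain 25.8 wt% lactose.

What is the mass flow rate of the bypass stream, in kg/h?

All 2464×0.240 = 591.36 kg/h of lactose reaches W, so W = 591.36/0.258 = 2292.1 kg/h and vapour = 171.91 kg/h.
The evaporator receives (1−α)·2464 of feed at 0.760 water and removes 0.365 of that water:
0.365×0.760×(1−α)×2464 = 171.91
(1−α) = 171.91/683.51 = 0.2515;  α = 0.7485.
Bypass flow = 0.7485×2464 = 1844.3 kg/h.

1844 kg/h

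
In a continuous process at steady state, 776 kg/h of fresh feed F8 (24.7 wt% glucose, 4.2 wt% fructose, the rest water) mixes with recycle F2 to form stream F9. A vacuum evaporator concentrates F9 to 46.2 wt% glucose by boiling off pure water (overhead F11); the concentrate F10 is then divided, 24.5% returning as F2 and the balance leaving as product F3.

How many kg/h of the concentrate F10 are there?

549.5 kg/h

Overall glucose balance (none leaves overhead): glucose in fresh feed = glucose in product, i.e. 776×0.247 = (1−0.245)·F10·0.462.
F10 = 191.67/(0.462×0.755) = 549.5 kg/h.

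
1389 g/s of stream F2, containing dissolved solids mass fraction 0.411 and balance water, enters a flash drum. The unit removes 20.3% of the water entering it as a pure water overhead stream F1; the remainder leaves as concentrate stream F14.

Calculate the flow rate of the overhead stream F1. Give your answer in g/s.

water entering = 1389×0.589 = 818.12 g/s; overhead removed = 0.203×818.12 = 166.08 g/s.

166.1 g/s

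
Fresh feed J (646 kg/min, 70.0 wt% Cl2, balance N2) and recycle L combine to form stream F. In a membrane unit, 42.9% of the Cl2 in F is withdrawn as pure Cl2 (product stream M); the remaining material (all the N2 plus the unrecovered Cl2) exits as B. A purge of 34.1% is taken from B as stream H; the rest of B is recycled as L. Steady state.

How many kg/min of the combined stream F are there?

N2 enters only via J and leaves only via the purge: 646×0.300 = 0.341×(N2 in B), and the membrane unit passes all N2, so N2 in F = N2 in B = 568.33 kg/min.
Cl2 in F: m_A = 646×0.700 + (1−0.341)·(1−0.429)·m_A, so m_A = 452.2/0.6237 = 725.02 kg/min.
F = 725.02 + 568.33 = 1293.3 kg/min.

1293 kg/min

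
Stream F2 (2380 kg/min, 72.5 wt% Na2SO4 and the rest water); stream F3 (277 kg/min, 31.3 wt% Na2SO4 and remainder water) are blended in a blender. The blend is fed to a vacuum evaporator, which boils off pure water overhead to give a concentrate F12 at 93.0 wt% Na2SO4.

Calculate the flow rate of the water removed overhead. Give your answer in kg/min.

Na2SO4 entering = 2380×0.725 + 277×0.313 = 1812.2 kg/min.
All Na2SO4 reports to F12, so F12 = 1812.2/0.930 = 1948.6 kg/min.
Total feed = 2657 kg/min; overhead = 2657 − 1948.6 = 708.4 kg/min.

708.4 kg/min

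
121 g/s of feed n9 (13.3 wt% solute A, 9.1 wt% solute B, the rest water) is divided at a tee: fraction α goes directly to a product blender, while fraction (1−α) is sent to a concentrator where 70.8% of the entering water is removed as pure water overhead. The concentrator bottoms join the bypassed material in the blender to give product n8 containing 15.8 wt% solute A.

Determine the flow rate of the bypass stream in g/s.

All 121×0.133 = 16.093 g/s of solute A reaches n8, so n8 = 16.093/0.158 = 101.85 g/s and vapour = 19.146 g/s.
The evaporator receives (1−α)·121 of feed at 0.776 water and removes 0.708 of that water:
0.708×0.776×(1−α)×121 = 19.146
(1−α) = 19.146/66.478 = 0.2880;  α = 0.7120.
Bypass flow = 0.7120×121 = 86.152 g/s.

86.15 g/s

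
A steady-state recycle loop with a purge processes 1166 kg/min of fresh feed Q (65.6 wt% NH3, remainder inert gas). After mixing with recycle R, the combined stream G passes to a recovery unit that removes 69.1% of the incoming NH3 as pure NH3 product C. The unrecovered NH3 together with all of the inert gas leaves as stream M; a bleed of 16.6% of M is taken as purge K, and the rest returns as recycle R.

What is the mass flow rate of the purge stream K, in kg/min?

454 kg/min

inert gas enters only via Q and leaves only via the purge: 1166×0.344 = 0.166×(inert gas in M), and the recovery unit passes all inert gas, so inert gas in G = inert gas in M = 2416.3 kg/min.
NH3 in G: m_A = 1166×0.656 + (1−0.166)·(1−0.691)·m_A, so m_A = 764.9/0.7423 = 1030.4 kg/min.
M = (1−0.691)×1030.4 + 2416.3 = 2734.7 kg/min.
Purge K = 0.166×2734.7 = 453.96 kg/min.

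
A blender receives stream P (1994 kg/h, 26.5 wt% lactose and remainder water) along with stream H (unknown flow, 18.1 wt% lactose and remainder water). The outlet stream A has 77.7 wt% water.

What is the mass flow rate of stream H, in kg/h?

Let H be the unknown flow. Total out = 1994 + H.
water balance: 1465.6 + 0.819·H = 0.777·(1994 + H)
(0.819 − 0.777)·H = 0.777×1994 − 1465.6 = 83.748
H = 83.748 / 0.042 = 1994 kg/h

1994 kg/h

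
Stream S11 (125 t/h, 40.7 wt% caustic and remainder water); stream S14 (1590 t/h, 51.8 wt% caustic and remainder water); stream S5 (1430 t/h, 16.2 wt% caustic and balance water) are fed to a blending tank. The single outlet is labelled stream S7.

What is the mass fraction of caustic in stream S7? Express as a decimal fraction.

Total flow out = 125 + 1590 + 1430 = 3145 t/h.
caustic in = 125×0.407 + 1590×0.518 + 1430×0.162 = 1106.2 t/h.
caustic mass fraction in S7 = 1106.2/3145 = 0.352.

0.352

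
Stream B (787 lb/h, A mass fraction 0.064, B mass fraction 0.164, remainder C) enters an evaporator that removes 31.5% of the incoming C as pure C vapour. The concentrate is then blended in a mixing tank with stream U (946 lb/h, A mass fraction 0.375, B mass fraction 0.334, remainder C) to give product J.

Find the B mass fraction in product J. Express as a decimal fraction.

0.289

Vapour removed = 0.315×0.772×787 = 191.38 lb/h; concentrate = 595.62 lb/h.
B reaching the mixer = 129.07 (from concentrate) + 946×0.334 = 445.03 lb/h.
Product flow = 595.62 + 946 = 1541.6 lb/h; B fraction = 0.289.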